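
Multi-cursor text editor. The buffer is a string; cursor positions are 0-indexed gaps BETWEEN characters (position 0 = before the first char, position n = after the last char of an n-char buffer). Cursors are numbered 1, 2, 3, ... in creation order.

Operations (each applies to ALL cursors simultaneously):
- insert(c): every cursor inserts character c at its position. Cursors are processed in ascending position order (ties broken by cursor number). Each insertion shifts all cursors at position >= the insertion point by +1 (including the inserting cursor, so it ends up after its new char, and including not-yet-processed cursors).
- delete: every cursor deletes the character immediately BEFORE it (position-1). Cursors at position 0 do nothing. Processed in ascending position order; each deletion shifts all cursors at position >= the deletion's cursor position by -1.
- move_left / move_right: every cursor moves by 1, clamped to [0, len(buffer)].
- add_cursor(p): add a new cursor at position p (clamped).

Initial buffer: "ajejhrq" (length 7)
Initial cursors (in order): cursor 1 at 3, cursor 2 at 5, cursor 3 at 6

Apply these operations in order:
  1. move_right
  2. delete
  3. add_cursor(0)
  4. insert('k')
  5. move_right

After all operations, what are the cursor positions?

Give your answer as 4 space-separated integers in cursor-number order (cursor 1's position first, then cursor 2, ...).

After op 1 (move_right): buffer="ajejhrq" (len 7), cursors c1@4 c2@6 c3@7, authorship .......
After op 2 (delete): buffer="ajeh" (len 4), cursors c1@3 c2@4 c3@4, authorship ....
After op 3 (add_cursor(0)): buffer="ajeh" (len 4), cursors c4@0 c1@3 c2@4 c3@4, authorship ....
After op 4 (insert('k')): buffer="kajekhkk" (len 8), cursors c4@1 c1@5 c2@8 c3@8, authorship 4...1.23
After op 5 (move_right): buffer="kajekhkk" (len 8), cursors c4@2 c1@6 c2@8 c3@8, authorship 4...1.23

Answer: 6 8 8 2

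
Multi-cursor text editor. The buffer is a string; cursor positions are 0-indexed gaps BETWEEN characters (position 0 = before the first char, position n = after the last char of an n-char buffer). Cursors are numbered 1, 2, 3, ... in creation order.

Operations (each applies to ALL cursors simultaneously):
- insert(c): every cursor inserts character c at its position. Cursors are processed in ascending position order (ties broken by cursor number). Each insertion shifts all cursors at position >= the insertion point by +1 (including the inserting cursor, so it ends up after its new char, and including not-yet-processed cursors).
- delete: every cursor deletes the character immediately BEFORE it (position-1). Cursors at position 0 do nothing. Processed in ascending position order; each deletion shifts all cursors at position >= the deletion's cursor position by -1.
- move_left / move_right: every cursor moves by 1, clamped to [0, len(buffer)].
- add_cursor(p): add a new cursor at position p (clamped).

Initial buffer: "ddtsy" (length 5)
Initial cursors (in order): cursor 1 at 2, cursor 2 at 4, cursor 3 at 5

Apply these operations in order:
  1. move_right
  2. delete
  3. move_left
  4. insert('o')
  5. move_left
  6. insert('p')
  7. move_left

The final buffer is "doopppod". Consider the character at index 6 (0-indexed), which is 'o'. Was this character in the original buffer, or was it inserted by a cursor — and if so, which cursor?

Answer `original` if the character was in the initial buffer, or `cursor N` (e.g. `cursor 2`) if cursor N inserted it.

After op 1 (move_right): buffer="ddtsy" (len 5), cursors c1@3 c2@5 c3@5, authorship .....
After op 2 (delete): buffer="dd" (len 2), cursors c1@2 c2@2 c3@2, authorship ..
After op 3 (move_left): buffer="dd" (len 2), cursors c1@1 c2@1 c3@1, authorship ..
After op 4 (insert('o')): buffer="doood" (len 5), cursors c1@4 c2@4 c3@4, authorship .123.
After op 5 (move_left): buffer="doood" (len 5), cursors c1@3 c2@3 c3@3, authorship .123.
After op 6 (insert('p')): buffer="doopppod" (len 8), cursors c1@6 c2@6 c3@6, authorship .121233.
After op 7 (move_left): buffer="doopppod" (len 8), cursors c1@5 c2@5 c3@5, authorship .121233.
Authorship (.=original, N=cursor N): . 1 2 1 2 3 3 .
Index 6: author = 3

Answer: cursor 3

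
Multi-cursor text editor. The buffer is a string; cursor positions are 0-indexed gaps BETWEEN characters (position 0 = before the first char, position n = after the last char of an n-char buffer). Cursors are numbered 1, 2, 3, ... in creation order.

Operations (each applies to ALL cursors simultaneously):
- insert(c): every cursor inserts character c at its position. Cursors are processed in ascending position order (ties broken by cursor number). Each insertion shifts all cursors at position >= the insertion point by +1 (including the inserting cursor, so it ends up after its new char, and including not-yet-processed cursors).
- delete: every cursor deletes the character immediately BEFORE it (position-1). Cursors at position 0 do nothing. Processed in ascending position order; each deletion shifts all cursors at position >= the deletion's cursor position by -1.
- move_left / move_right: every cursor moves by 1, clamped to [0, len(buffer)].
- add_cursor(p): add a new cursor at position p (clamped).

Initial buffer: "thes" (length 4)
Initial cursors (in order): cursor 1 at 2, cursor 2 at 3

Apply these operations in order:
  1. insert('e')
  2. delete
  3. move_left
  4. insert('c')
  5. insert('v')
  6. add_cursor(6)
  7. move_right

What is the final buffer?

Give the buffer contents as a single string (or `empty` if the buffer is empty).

After op 1 (insert('e')): buffer="theees" (len 6), cursors c1@3 c2@5, authorship ..1.2.
After op 2 (delete): buffer="thes" (len 4), cursors c1@2 c2@3, authorship ....
After op 3 (move_left): buffer="thes" (len 4), cursors c1@1 c2@2, authorship ....
After op 4 (insert('c')): buffer="tchces" (len 6), cursors c1@2 c2@4, authorship .1.2..
After op 5 (insert('v')): buffer="tcvhcves" (len 8), cursors c1@3 c2@6, authorship .11.22..
After op 6 (add_cursor(6)): buffer="tcvhcves" (len 8), cursors c1@3 c2@6 c3@6, authorship .11.22..
After op 7 (move_right): buffer="tcvhcves" (len 8), cursors c1@4 c2@7 c3@7, authorship .11.22..

Answer: tcvhcves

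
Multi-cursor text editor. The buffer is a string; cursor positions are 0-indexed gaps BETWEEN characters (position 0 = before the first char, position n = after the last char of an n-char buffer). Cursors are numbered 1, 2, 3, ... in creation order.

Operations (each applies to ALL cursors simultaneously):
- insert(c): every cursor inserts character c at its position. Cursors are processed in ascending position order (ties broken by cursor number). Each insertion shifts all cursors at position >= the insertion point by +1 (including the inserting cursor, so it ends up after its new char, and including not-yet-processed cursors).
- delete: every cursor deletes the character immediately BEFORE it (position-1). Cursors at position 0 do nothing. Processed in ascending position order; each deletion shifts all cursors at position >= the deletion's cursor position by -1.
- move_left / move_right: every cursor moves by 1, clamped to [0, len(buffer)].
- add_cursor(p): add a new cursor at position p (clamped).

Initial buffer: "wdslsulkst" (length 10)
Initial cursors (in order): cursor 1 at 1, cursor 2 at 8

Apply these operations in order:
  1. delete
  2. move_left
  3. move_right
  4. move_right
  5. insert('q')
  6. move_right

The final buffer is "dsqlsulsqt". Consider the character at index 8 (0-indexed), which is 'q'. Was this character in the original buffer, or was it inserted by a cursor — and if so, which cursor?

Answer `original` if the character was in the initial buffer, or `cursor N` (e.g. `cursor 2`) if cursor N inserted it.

After op 1 (delete): buffer="dslsulst" (len 8), cursors c1@0 c2@6, authorship ........
After op 2 (move_left): buffer="dslsulst" (len 8), cursors c1@0 c2@5, authorship ........
After op 3 (move_right): buffer="dslsulst" (len 8), cursors c1@1 c2@6, authorship ........
After op 4 (move_right): buffer="dslsulst" (len 8), cursors c1@2 c2@7, authorship ........
After op 5 (insert('q')): buffer="dsqlsulsqt" (len 10), cursors c1@3 c2@9, authorship ..1.....2.
After op 6 (move_right): buffer="dsqlsulsqt" (len 10), cursors c1@4 c2@10, authorship ..1.....2.
Authorship (.=original, N=cursor N): . . 1 . . . . . 2 .
Index 8: author = 2

Answer: cursor 2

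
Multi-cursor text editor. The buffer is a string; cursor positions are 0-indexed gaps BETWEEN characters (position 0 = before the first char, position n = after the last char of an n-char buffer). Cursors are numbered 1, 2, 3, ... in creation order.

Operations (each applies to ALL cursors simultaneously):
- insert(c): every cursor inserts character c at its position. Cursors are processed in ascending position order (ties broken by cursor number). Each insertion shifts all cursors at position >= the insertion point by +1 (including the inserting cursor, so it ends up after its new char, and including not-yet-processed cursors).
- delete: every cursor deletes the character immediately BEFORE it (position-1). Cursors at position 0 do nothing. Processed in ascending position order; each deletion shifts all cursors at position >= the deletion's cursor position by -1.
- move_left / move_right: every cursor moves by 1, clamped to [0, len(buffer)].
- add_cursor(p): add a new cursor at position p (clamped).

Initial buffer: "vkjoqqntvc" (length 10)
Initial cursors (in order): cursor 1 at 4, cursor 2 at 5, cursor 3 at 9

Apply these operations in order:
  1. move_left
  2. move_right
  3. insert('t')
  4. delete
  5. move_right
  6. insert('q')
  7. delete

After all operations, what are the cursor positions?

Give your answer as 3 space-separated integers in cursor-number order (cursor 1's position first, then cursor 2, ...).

Answer: 5 6 10

Derivation:
After op 1 (move_left): buffer="vkjoqqntvc" (len 10), cursors c1@3 c2@4 c3@8, authorship ..........
After op 2 (move_right): buffer="vkjoqqntvc" (len 10), cursors c1@4 c2@5 c3@9, authorship ..........
After op 3 (insert('t')): buffer="vkjotqtqntvtc" (len 13), cursors c1@5 c2@7 c3@12, authorship ....1.2....3.
After op 4 (delete): buffer="vkjoqqntvc" (len 10), cursors c1@4 c2@5 c3@9, authorship ..........
After op 5 (move_right): buffer="vkjoqqntvc" (len 10), cursors c1@5 c2@6 c3@10, authorship ..........
After op 6 (insert('q')): buffer="vkjoqqqqntvcq" (len 13), cursors c1@6 c2@8 c3@13, authorship .....1.2....3
After op 7 (delete): buffer="vkjoqqntvc" (len 10), cursors c1@5 c2@6 c3@10, authorship ..........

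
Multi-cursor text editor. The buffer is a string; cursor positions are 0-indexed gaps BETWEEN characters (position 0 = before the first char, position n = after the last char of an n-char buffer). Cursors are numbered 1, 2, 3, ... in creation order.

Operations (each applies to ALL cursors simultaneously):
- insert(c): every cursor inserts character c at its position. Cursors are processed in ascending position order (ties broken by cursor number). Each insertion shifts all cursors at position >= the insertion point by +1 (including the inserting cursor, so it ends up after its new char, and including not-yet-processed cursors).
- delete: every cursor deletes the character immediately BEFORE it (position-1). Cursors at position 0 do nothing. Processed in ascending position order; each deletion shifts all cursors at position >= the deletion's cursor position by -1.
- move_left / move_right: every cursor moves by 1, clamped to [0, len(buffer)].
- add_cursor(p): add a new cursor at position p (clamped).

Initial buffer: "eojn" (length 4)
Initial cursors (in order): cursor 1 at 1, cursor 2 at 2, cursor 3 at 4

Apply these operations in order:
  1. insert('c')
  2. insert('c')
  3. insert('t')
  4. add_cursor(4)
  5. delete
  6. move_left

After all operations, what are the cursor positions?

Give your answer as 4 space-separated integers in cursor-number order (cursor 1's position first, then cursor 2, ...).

After op 1 (insert('c')): buffer="ecocjnc" (len 7), cursors c1@2 c2@4 c3@7, authorship .1.2..3
After op 2 (insert('c')): buffer="eccoccjncc" (len 10), cursors c1@3 c2@6 c3@10, authorship .11.22..33
After op 3 (insert('t')): buffer="ecctocctjncct" (len 13), cursors c1@4 c2@8 c3@13, authorship .111.222..333
After op 4 (add_cursor(4)): buffer="ecctocctjncct" (len 13), cursors c1@4 c4@4 c2@8 c3@13, authorship .111.222..333
After op 5 (delete): buffer="ecoccjncc" (len 9), cursors c1@2 c4@2 c2@5 c3@9, authorship .1.22..33
After op 6 (move_left): buffer="ecoccjncc" (len 9), cursors c1@1 c4@1 c2@4 c3@8, authorship .1.22..33

Answer: 1 4 8 1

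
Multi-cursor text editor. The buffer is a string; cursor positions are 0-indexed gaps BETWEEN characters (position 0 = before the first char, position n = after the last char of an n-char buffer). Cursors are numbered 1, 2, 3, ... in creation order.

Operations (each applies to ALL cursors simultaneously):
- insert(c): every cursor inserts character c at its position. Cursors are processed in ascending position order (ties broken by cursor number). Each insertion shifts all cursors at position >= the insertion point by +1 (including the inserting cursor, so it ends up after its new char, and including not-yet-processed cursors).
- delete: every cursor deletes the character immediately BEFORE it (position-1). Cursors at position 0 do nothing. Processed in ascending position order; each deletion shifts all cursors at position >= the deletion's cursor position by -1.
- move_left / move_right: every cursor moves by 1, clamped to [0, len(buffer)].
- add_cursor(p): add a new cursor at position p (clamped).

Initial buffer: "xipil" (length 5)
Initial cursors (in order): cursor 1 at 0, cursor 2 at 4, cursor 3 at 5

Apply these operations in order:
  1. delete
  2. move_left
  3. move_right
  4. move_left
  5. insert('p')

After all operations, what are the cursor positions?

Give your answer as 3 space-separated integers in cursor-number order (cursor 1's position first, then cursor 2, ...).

After op 1 (delete): buffer="xip" (len 3), cursors c1@0 c2@3 c3@3, authorship ...
After op 2 (move_left): buffer="xip" (len 3), cursors c1@0 c2@2 c3@2, authorship ...
After op 3 (move_right): buffer="xip" (len 3), cursors c1@1 c2@3 c3@3, authorship ...
After op 4 (move_left): buffer="xip" (len 3), cursors c1@0 c2@2 c3@2, authorship ...
After op 5 (insert('p')): buffer="pxippp" (len 6), cursors c1@1 c2@5 c3@5, authorship 1..23.

Answer: 1 5 5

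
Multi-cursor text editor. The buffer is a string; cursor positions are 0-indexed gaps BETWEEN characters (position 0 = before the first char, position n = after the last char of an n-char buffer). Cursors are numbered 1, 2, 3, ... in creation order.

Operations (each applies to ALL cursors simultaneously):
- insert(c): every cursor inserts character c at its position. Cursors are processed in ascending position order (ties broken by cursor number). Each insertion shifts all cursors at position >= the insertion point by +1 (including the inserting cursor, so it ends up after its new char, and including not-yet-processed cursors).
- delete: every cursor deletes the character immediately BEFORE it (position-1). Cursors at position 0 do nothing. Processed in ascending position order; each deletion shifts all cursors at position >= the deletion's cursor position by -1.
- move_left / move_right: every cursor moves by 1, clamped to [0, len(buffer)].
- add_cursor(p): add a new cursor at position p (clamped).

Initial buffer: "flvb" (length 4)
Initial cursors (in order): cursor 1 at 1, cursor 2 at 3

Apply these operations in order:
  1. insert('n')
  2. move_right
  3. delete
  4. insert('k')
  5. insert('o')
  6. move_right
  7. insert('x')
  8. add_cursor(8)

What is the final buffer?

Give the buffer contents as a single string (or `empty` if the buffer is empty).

After op 1 (insert('n')): buffer="fnlvnb" (len 6), cursors c1@2 c2@5, authorship .1..2.
After op 2 (move_right): buffer="fnlvnb" (len 6), cursors c1@3 c2@6, authorship .1..2.
After op 3 (delete): buffer="fnvn" (len 4), cursors c1@2 c2@4, authorship .1.2
After op 4 (insert('k')): buffer="fnkvnk" (len 6), cursors c1@3 c2@6, authorship .11.22
After op 5 (insert('o')): buffer="fnkovnko" (len 8), cursors c1@4 c2@8, authorship .111.222
After op 6 (move_right): buffer="fnkovnko" (len 8), cursors c1@5 c2@8, authorship .111.222
After op 7 (insert('x')): buffer="fnkovxnkox" (len 10), cursors c1@6 c2@10, authorship .111.12222
After op 8 (add_cursor(8)): buffer="fnkovxnkox" (len 10), cursors c1@6 c3@8 c2@10, authorship .111.12222

Answer: fnkovxnkox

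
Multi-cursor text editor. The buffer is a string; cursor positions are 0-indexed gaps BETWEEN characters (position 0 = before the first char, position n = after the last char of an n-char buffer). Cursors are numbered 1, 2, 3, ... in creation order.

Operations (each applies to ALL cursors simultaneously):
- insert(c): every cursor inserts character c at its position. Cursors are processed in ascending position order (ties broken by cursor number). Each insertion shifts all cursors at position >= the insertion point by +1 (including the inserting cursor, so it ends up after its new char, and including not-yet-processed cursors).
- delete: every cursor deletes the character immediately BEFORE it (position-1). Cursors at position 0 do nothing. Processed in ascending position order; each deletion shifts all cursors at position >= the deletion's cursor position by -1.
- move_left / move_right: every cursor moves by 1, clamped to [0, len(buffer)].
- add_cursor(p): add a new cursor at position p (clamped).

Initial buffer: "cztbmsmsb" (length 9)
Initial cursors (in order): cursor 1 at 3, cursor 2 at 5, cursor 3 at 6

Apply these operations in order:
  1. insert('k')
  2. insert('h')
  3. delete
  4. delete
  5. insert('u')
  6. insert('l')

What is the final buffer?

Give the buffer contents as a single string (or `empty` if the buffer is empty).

After op 1 (insert('k')): buffer="cztkbmkskmsb" (len 12), cursors c1@4 c2@7 c3@9, authorship ...1..2.3...
After op 2 (insert('h')): buffer="cztkhbmkhskhmsb" (len 15), cursors c1@5 c2@9 c3@12, authorship ...11..22.33...
After op 3 (delete): buffer="cztkbmkskmsb" (len 12), cursors c1@4 c2@7 c3@9, authorship ...1..2.3...
After op 4 (delete): buffer="cztbmsmsb" (len 9), cursors c1@3 c2@5 c3@6, authorship .........
After op 5 (insert('u')): buffer="cztubmusumsb" (len 12), cursors c1@4 c2@7 c3@9, authorship ...1..2.3...
After op 6 (insert('l')): buffer="cztulbmulsulmsb" (len 15), cursors c1@5 c2@9 c3@12, authorship ...11..22.33...

Answer: cztulbmulsulmsb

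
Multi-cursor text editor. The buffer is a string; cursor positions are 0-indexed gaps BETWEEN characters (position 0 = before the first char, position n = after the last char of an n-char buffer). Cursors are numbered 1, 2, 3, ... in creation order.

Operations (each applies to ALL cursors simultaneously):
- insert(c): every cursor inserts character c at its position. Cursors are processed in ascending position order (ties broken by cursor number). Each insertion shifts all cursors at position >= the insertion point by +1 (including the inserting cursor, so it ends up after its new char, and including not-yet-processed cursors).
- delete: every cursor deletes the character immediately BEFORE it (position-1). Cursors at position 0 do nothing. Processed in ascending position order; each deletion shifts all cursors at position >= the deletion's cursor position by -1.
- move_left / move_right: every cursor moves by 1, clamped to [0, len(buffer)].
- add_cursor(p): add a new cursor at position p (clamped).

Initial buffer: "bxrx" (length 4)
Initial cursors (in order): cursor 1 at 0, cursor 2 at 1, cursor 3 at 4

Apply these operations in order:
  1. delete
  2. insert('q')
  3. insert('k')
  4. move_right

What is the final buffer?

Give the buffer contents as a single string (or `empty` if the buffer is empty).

After op 1 (delete): buffer="xr" (len 2), cursors c1@0 c2@0 c3@2, authorship ..
After op 2 (insert('q')): buffer="qqxrq" (len 5), cursors c1@2 c2@2 c3@5, authorship 12..3
After op 3 (insert('k')): buffer="qqkkxrqk" (len 8), cursors c1@4 c2@4 c3@8, authorship 1212..33
After op 4 (move_right): buffer="qqkkxrqk" (len 8), cursors c1@5 c2@5 c3@8, authorship 1212..33

Answer: qqkkxrqk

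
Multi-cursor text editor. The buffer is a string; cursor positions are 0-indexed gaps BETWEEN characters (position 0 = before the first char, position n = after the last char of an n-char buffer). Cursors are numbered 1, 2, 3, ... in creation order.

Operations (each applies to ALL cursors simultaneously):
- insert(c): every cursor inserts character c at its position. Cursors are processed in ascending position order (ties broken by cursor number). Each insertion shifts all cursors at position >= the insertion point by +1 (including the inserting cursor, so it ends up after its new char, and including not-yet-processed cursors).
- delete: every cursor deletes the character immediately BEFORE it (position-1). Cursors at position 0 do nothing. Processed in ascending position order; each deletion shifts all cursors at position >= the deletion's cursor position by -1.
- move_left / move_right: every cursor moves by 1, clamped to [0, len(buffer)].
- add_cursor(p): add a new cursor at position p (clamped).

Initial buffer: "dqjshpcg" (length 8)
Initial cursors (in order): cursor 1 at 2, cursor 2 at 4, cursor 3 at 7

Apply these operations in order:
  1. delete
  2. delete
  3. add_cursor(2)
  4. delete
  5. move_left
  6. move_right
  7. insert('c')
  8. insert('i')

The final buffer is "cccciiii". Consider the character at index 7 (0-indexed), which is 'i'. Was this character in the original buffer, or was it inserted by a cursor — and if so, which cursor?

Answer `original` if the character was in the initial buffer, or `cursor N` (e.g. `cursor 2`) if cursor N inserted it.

After op 1 (delete): buffer="djhpg" (len 5), cursors c1@1 c2@2 c3@4, authorship .....
After op 2 (delete): buffer="hg" (len 2), cursors c1@0 c2@0 c3@1, authorship ..
After op 3 (add_cursor(2)): buffer="hg" (len 2), cursors c1@0 c2@0 c3@1 c4@2, authorship ..
After op 4 (delete): buffer="" (len 0), cursors c1@0 c2@0 c3@0 c4@0, authorship 
After op 5 (move_left): buffer="" (len 0), cursors c1@0 c2@0 c3@0 c4@0, authorship 
After op 6 (move_right): buffer="" (len 0), cursors c1@0 c2@0 c3@0 c4@0, authorship 
After op 7 (insert('c')): buffer="cccc" (len 4), cursors c1@4 c2@4 c3@4 c4@4, authorship 1234
After op 8 (insert('i')): buffer="cccciiii" (len 8), cursors c1@8 c2@8 c3@8 c4@8, authorship 12341234
Authorship (.=original, N=cursor N): 1 2 3 4 1 2 3 4
Index 7: author = 4

Answer: cursor 4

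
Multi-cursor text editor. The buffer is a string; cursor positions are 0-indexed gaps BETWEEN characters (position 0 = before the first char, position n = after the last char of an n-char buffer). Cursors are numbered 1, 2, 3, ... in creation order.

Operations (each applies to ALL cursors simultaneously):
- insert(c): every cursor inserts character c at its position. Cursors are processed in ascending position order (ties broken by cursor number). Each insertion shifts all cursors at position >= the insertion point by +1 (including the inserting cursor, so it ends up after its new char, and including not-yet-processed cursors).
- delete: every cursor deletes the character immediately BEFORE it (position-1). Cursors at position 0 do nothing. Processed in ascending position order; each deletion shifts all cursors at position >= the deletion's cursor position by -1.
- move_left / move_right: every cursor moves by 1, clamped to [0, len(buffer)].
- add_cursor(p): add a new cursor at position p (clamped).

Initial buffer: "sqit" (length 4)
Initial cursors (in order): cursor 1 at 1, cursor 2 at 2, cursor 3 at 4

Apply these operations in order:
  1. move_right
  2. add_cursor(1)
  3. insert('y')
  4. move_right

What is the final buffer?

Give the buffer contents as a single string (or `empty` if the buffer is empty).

After op 1 (move_right): buffer="sqit" (len 4), cursors c1@2 c2@3 c3@4, authorship ....
After op 2 (add_cursor(1)): buffer="sqit" (len 4), cursors c4@1 c1@2 c2@3 c3@4, authorship ....
After op 3 (insert('y')): buffer="syqyiyty" (len 8), cursors c4@2 c1@4 c2@6 c3@8, authorship .4.1.2.3
After op 4 (move_right): buffer="syqyiyty" (len 8), cursors c4@3 c1@5 c2@7 c3@8, authorship .4.1.2.3

Answer: syqyiyty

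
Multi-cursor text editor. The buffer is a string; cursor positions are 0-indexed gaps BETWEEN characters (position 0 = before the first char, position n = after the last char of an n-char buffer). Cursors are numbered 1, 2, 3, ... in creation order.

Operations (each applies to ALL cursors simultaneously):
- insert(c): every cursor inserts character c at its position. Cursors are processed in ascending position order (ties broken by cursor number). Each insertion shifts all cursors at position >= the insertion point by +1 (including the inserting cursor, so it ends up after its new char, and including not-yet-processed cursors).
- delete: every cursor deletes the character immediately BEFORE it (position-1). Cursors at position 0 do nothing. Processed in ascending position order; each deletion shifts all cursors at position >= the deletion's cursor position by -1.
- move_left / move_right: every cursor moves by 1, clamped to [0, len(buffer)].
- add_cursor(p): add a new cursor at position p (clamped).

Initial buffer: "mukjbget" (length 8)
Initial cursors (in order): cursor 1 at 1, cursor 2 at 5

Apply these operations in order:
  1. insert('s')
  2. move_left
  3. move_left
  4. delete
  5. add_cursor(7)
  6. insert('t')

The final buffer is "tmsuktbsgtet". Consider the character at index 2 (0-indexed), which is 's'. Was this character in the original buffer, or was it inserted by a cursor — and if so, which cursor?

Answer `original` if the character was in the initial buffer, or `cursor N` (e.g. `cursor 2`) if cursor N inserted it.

Answer: cursor 1

Derivation:
After op 1 (insert('s')): buffer="msukjbsget" (len 10), cursors c1@2 c2@7, authorship .1....2...
After op 2 (move_left): buffer="msukjbsget" (len 10), cursors c1@1 c2@6, authorship .1....2...
After op 3 (move_left): buffer="msukjbsget" (len 10), cursors c1@0 c2@5, authorship .1....2...
After op 4 (delete): buffer="msukbsget" (len 9), cursors c1@0 c2@4, authorship .1...2...
After op 5 (add_cursor(7)): buffer="msukbsget" (len 9), cursors c1@0 c2@4 c3@7, authorship .1...2...
After op 6 (insert('t')): buffer="tmsuktbsgtet" (len 12), cursors c1@1 c2@6 c3@10, authorship 1.1..2.2.3..
Authorship (.=original, N=cursor N): 1 . 1 . . 2 . 2 . 3 . .
Index 2: author = 1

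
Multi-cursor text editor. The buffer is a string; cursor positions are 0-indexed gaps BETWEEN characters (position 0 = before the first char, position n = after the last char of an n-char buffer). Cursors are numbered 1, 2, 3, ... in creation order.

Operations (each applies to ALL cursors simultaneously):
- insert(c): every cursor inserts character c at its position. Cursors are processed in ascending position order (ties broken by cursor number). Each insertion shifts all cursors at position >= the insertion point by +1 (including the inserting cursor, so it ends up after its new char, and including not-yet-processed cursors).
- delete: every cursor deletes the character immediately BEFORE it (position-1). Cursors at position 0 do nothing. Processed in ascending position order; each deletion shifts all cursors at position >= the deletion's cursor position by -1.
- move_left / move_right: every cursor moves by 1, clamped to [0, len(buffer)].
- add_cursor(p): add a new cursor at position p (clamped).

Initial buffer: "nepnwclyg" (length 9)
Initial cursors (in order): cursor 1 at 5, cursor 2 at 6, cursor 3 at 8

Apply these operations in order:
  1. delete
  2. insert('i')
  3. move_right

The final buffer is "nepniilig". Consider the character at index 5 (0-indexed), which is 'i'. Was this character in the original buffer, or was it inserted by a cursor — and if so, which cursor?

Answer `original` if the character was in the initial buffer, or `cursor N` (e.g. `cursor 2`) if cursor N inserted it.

After op 1 (delete): buffer="nepnlg" (len 6), cursors c1@4 c2@4 c3@5, authorship ......
After op 2 (insert('i')): buffer="nepniilig" (len 9), cursors c1@6 c2@6 c3@8, authorship ....12.3.
After op 3 (move_right): buffer="nepniilig" (len 9), cursors c1@7 c2@7 c3@9, authorship ....12.3.
Authorship (.=original, N=cursor N): . . . . 1 2 . 3 .
Index 5: author = 2

Answer: cursor 2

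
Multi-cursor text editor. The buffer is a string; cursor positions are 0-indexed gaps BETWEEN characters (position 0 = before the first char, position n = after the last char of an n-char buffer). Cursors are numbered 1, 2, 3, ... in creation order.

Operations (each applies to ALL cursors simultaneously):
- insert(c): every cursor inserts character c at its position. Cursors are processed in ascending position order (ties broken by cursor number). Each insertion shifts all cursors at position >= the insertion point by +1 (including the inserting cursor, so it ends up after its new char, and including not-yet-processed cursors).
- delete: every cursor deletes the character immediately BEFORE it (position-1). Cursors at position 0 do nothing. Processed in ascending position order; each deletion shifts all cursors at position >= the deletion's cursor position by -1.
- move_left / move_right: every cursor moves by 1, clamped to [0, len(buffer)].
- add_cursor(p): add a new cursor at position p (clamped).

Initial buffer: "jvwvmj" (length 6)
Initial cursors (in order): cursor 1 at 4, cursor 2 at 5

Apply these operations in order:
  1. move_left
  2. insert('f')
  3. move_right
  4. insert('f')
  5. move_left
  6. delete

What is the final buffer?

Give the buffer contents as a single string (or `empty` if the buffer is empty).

Answer: jvwffffj

Derivation:
After op 1 (move_left): buffer="jvwvmj" (len 6), cursors c1@3 c2@4, authorship ......
After op 2 (insert('f')): buffer="jvwfvfmj" (len 8), cursors c1@4 c2@6, authorship ...1.2..
After op 3 (move_right): buffer="jvwfvfmj" (len 8), cursors c1@5 c2@7, authorship ...1.2..
After op 4 (insert('f')): buffer="jvwfvffmfj" (len 10), cursors c1@6 c2@9, authorship ...1.12.2.
After op 5 (move_left): buffer="jvwfvffmfj" (len 10), cursors c1@5 c2@8, authorship ...1.12.2.
After op 6 (delete): buffer="jvwffffj" (len 8), cursors c1@4 c2@6, authorship ...1122.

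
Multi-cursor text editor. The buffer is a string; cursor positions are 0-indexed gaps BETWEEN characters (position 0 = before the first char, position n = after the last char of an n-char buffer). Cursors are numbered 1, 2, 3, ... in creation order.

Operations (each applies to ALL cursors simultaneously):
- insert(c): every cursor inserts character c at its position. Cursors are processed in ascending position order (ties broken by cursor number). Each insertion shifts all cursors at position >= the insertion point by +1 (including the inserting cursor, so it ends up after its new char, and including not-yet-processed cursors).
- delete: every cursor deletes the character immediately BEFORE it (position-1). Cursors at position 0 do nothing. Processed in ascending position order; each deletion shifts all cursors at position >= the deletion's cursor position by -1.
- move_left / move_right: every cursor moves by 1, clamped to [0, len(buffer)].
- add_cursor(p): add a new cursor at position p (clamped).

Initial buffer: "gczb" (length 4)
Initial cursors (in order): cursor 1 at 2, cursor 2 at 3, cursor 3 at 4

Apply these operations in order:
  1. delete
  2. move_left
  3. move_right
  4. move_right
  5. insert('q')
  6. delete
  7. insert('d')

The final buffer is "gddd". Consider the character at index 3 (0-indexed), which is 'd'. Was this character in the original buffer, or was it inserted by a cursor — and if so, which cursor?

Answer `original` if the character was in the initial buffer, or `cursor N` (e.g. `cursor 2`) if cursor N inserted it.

Answer: cursor 3

Derivation:
After op 1 (delete): buffer="g" (len 1), cursors c1@1 c2@1 c3@1, authorship .
After op 2 (move_left): buffer="g" (len 1), cursors c1@0 c2@0 c3@0, authorship .
After op 3 (move_right): buffer="g" (len 1), cursors c1@1 c2@1 c3@1, authorship .
After op 4 (move_right): buffer="g" (len 1), cursors c1@1 c2@1 c3@1, authorship .
After op 5 (insert('q')): buffer="gqqq" (len 4), cursors c1@4 c2@4 c3@4, authorship .123
After op 6 (delete): buffer="g" (len 1), cursors c1@1 c2@1 c3@1, authorship .
After op 7 (insert('d')): buffer="gddd" (len 4), cursors c1@4 c2@4 c3@4, authorship .123
Authorship (.=original, N=cursor N): . 1 2 3
Index 3: author = 3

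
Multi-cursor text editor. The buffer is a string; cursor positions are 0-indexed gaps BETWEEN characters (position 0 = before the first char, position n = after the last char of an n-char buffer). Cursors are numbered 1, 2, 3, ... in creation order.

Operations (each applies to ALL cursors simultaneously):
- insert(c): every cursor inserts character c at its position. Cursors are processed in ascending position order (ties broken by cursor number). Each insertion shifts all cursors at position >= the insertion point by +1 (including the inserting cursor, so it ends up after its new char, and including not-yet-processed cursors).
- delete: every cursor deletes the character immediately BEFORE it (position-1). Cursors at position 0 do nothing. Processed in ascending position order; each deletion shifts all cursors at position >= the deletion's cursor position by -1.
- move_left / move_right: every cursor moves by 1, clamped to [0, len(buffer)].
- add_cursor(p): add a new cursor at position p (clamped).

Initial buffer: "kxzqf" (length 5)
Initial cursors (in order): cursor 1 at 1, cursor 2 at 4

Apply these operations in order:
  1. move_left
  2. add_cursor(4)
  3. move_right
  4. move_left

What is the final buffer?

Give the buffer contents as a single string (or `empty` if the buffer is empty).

After op 1 (move_left): buffer="kxzqf" (len 5), cursors c1@0 c2@3, authorship .....
After op 2 (add_cursor(4)): buffer="kxzqf" (len 5), cursors c1@0 c2@3 c3@4, authorship .....
After op 3 (move_right): buffer="kxzqf" (len 5), cursors c1@1 c2@4 c3@5, authorship .....
After op 4 (move_left): buffer="kxzqf" (len 5), cursors c1@0 c2@3 c3@4, authorship .....

Answer: kxzqf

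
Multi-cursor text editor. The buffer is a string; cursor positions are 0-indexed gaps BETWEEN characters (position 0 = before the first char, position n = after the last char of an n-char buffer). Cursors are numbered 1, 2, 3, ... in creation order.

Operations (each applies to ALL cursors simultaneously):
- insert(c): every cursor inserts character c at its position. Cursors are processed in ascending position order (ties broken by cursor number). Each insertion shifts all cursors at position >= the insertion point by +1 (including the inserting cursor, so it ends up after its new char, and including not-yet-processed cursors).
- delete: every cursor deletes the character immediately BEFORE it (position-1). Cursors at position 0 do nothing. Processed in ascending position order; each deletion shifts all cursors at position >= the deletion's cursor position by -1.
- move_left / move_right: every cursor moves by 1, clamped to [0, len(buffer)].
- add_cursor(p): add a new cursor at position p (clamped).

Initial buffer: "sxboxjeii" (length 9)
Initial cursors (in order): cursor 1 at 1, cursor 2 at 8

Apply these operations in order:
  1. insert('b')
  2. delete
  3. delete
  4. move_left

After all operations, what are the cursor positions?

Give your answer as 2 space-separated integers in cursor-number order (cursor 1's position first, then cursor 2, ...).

After op 1 (insert('b')): buffer="sbxboxjeibi" (len 11), cursors c1@2 c2@10, authorship .1.......2.
After op 2 (delete): buffer="sxboxjeii" (len 9), cursors c1@1 c2@8, authorship .........
After op 3 (delete): buffer="xboxjei" (len 7), cursors c1@0 c2@6, authorship .......
After op 4 (move_left): buffer="xboxjei" (len 7), cursors c1@0 c2@5, authorship .......

Answer: 0 5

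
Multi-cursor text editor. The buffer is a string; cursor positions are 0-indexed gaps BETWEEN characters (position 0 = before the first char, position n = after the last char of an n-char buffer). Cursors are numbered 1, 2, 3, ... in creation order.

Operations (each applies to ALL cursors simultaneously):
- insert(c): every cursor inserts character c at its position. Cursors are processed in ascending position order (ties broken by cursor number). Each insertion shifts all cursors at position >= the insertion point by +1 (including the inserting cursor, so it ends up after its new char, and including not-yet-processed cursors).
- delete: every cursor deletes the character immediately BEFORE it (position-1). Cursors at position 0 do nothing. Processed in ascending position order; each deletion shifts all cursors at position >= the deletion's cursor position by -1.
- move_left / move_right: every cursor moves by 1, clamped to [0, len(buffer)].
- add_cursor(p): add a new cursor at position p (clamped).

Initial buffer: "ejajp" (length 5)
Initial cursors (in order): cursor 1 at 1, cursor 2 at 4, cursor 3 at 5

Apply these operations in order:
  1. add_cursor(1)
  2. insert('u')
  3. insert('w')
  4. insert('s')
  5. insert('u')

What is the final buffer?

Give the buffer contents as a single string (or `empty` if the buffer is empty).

Answer: euuwwssuujajuwsupuwsu

Derivation:
After op 1 (add_cursor(1)): buffer="ejajp" (len 5), cursors c1@1 c4@1 c2@4 c3@5, authorship .....
After op 2 (insert('u')): buffer="euujajupu" (len 9), cursors c1@3 c4@3 c2@7 c3@9, authorship .14...2.3
After op 3 (insert('w')): buffer="euuwwjajuwpuw" (len 13), cursors c1@5 c4@5 c2@10 c3@13, authorship .1414...22.33
After op 4 (insert('s')): buffer="euuwwssjajuwspuws" (len 17), cursors c1@7 c4@7 c2@13 c3@17, authorship .141414...222.333
After op 5 (insert('u')): buffer="euuwwssuujajuwsupuwsu" (len 21), cursors c1@9 c4@9 c2@16 c3@21, authorship .14141414...2222.3333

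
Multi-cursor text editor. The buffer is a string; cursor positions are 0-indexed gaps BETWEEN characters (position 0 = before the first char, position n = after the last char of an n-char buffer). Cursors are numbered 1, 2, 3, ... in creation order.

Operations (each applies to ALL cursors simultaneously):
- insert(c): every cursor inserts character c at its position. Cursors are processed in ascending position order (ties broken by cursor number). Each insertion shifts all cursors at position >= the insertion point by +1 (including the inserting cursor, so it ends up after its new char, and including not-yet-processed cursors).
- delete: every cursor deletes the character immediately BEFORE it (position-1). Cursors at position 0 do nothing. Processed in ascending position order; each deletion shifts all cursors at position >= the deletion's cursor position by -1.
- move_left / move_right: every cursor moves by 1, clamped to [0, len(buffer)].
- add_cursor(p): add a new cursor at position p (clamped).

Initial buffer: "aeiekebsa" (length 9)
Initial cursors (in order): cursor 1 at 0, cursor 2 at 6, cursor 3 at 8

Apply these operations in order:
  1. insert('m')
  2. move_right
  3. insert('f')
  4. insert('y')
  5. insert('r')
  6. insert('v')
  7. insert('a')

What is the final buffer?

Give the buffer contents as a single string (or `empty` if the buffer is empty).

After op 1 (insert('m')): buffer="maeiekembsma" (len 12), cursors c1@1 c2@8 c3@11, authorship 1......2..3.
After op 2 (move_right): buffer="maeiekembsma" (len 12), cursors c1@2 c2@9 c3@12, authorship 1......2..3.
After op 3 (insert('f')): buffer="mafeiekembfsmaf" (len 15), cursors c1@3 c2@11 c3@15, authorship 1.1.....2.2.3.3
After op 4 (insert('y')): buffer="mafyeiekembfysmafy" (len 18), cursors c1@4 c2@13 c3@18, authorship 1.11.....2.22.3.33
After op 5 (insert('r')): buffer="mafyreiekembfyrsmafyr" (len 21), cursors c1@5 c2@15 c3@21, authorship 1.111.....2.222.3.333
After op 6 (insert('v')): buffer="mafyrveiekembfyrvsmafyrv" (len 24), cursors c1@6 c2@17 c3@24, authorship 1.1111.....2.2222.3.3333
After op 7 (insert('a')): buffer="mafyrvaeiekembfyrvasmafyrva" (len 27), cursors c1@7 c2@19 c3@27, authorship 1.11111.....2.22222.3.33333

Answer: mafyrvaeiekembfyrvasmafyrva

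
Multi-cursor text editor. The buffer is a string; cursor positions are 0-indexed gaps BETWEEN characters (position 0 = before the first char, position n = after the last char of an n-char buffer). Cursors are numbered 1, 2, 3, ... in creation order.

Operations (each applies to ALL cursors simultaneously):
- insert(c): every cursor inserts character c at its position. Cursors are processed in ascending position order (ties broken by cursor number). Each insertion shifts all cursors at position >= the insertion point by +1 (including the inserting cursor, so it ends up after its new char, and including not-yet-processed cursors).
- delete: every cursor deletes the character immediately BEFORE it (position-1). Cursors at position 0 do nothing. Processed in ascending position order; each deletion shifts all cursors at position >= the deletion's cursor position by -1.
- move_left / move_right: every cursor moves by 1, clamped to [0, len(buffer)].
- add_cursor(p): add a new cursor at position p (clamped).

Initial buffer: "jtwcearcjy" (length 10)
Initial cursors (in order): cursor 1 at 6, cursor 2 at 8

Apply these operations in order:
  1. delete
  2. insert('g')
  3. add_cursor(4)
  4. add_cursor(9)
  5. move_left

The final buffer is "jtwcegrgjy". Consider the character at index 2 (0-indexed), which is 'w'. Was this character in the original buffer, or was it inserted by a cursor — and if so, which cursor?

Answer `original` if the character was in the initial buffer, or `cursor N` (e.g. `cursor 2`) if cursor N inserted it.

Answer: original

Derivation:
After op 1 (delete): buffer="jtwcerjy" (len 8), cursors c1@5 c2@6, authorship ........
After op 2 (insert('g')): buffer="jtwcegrgjy" (len 10), cursors c1@6 c2@8, authorship .....1.2..
After op 3 (add_cursor(4)): buffer="jtwcegrgjy" (len 10), cursors c3@4 c1@6 c2@8, authorship .....1.2..
After op 4 (add_cursor(9)): buffer="jtwcegrgjy" (len 10), cursors c3@4 c1@6 c2@8 c4@9, authorship .....1.2..
After op 5 (move_left): buffer="jtwcegrgjy" (len 10), cursors c3@3 c1@5 c2@7 c4@8, authorship .....1.2..
Authorship (.=original, N=cursor N): . . . . . 1 . 2 . .
Index 2: author = original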